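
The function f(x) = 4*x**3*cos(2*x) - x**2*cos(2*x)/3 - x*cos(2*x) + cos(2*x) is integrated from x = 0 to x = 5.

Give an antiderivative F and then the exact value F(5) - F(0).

Antiderivative: F(x) = (24*x**3*sin(2*x) - 2*x**2*sin(2*x) + 36*x**2*cos(2*x) - 42*x*sin(2*x) - 2*x*cos(2*x) + 7*sin(2*x) - 21*cos(2*x))/12; value = 2747*sin(10)/12 + 869*cos(10)/12 + 7/4

Integrate term by term and add the pieces.
F(x) = (24*x**3*sin(2*x) - 2*x**2*sin(2*x) + 36*x**2*cos(2*x) - 42*x*sin(2*x) - 2*x*cos(2*x) + 7*sin(2*x) - 21*cos(2*x))/12 is an antiderivative of f.
Check: d/dx[(24*x**3*sin(2*x) - 2*x**2*sin(2*x) + 36*x**2*cos(2*x) - 42*x*sin(2*x) - 2*x*cos(2*x) + 7*sin(2*x) - 21*cos(2*x))/12] = 4*x**3*cos(2*x) - x**2*cos(2*x)/3 - x*cos(2*x) + cos(2*x) = f(x).
F(5) = 2747*sin(10)/12 + 869*cos(10)/12; F(0) = -7/4.
Integral = F(5) - F(0) = 2747*sin(10)/12 + 869*cos(10)/12 + 7/4.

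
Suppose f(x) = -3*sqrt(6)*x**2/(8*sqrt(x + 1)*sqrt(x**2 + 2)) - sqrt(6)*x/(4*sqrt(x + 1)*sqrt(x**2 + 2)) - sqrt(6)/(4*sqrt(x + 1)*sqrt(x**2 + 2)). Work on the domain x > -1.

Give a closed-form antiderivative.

Recognize the product-rule pattern: f = u'v + uv' with u = -sqrt(x + 1)/2, v = sqrt(3*x**2/2 + 3), so integration by parts undoes it.
Check: d/dx[-sqrt(6)*sqrt(x + 1)*sqrt(x**2 + 2)/4] = (-3*sqrt(6)*x**2 - 2*sqrt(6)*x - 2*sqrt(6))/(8*sqrt(x + 1)*sqrt(x**2 + 2)), which equals f(x).

An antiderivative is F(x) = -sqrt(6)*sqrt(x + 1)*sqrt(x**2 + 2)/4.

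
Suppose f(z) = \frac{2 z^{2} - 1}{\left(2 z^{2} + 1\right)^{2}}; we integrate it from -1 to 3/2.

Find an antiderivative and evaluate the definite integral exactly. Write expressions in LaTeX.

f has the shape u'v + uv' for u = - z and v = \frac{1}{2 z^{2} + 1} — it is the derivative of the product u*v.
F(z) = - \frac{z}{2 z^{2} + 1} is an antiderivative of f.
Check: d/dz[- \frac{z}{2 z^{2} + 1}] = \frac{2 z^{2} - 1}{4 z^{4} + 4 z^{2} + 1}, which equals f(z).
F(3/2) = - \frac{3}{11}; F(-1) = \frac{1}{3}.
Integral = F(3/2) - F(-1) = - \frac{20}{33}.

Antiderivative: F(z) = - \frac{z}{2 z^{2} + 1}; value = - \frac{20}{33}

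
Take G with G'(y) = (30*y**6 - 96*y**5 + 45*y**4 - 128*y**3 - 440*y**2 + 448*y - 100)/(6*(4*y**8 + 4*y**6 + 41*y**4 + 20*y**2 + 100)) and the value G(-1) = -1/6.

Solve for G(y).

Since d/dy undoes antidifferentiation here, G(y) must give back the stated G'(y).
A general antiderivative is (5*y/4 - 2)*(-y**2 - 2/3)/(y**4 + y**2/2 + 5) + C.
The condition gives C = -1/6 - (5/6) = -1.
So G(y) = (-12*y**4 - 6*y**2 + (5*y - 8)*(-3*y**2 - 2) - 60)/(6*(2*y**4 + y**2 + 10)).
Check: d/dy[(-12*y**4 - 6*y**2 + (5*y - 8)*(-3*y**2 - 2) - 60)/(6*(2*y**4 + y**2 + 10))] = (30*y**6 - 96*y**5 + 45*y**4 - 128*y**3 - 440*y**2 + 448*y - 100)/(24*y**8 + 24*y**6 + 246*y**4 + 120*y**2 + 600), which equals G'(y).

G(y) = (-12*y**4 - 6*y**2 + (5*y - 8)*(-3*y**2 - 2) - 60)/(6*(2*y**4 + y**2 + 10))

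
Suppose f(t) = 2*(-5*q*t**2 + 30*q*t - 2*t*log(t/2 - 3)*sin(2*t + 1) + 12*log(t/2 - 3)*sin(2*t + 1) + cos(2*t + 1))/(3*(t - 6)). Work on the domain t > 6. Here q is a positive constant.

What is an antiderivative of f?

For F(t) to be correct the identity F'(t) - f(t) = 0 must hold.
Check: d/dt[-(5*q*t**2 - 2*log(t/2 - 3)*cos(2*t + 1))/3] = (-10*q*t**2 + 60*q*t - 4*t*log(t/2 - 3)*sin(2*t + 1) + 24*log(t/2 - 3)*sin(2*t + 1) + 2*cos(2*t + 1))/(3*t - 18), which equals f(t).

An antiderivative is F(t) = -(5*q*t**2 - 2*log(t/2 - 3)*cos(2*t + 1))/3.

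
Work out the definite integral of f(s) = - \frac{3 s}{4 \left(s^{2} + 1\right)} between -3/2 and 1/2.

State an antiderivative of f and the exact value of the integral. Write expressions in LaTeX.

Antiderivative: F(s) = - \frac{3 \log{\left(s^{2} + 1 \right)}}{8}; value = - \frac{3 \log{\left(\frac{5}{4} \right)}}{8} + \frac{3 \log{\left(\frac{13}{4} \right)}}{8}

The substitution u = s^{2} + 1 works: f is exactly (dF/du)*(du/ds) for that inner function.
F(s) = - \frac{3 \log{\left(s^{2} + 1 \right)}}{8} is an antiderivative of f.
Check: d/ds[- \frac{3 \log{\left(s^{2} + 1 \right)}}{8}] = - \frac{3 s}{4 s^{2} + 4}, which equals f(s).
F(1/2) = - \frac{3 \log{\left(\frac{5}{4} \right)}}{8}; F(-3/2) = - \frac{3 \log{\left(\frac{13}{4} \right)}}{8}.
Integral = F(1/2) - F(-3/2) = - \frac{3 \log{\left(\frac{5}{4} \right)}}{8} + \frac{3 \log{\left(\frac{13}{4} \right)}}{8}.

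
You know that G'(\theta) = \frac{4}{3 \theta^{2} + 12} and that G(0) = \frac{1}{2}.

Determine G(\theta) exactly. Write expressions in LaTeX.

G(\theta) = \frac{2 \operatorname{atan}{\left(\frac{\theta}{2} \right)}}{3} + \frac{1}{2}

A first test for any G(\theta): its \theta-derivative must equal the given G'(\theta).
A general antiderivative is \frac{2 \operatorname{atan}{\left(\frac{\theta}{2} \right)}}{3} + C.
The condition gives C = \frac{1}{2} - (0) = \frac{1}{2}.
So G(\theta) = \frac{2 \operatorname{atan}{\left(\frac{\theta}{2} \right)}}{3} + \frac{1}{2}.
Check: d/d\theta[\frac{2 \operatorname{atan}{\left(\frac{\theta}{2} \right)}}{3} + \frac{1}{2}] = \frac{4}{3 \theta^{2} + 12} = G'(\theta).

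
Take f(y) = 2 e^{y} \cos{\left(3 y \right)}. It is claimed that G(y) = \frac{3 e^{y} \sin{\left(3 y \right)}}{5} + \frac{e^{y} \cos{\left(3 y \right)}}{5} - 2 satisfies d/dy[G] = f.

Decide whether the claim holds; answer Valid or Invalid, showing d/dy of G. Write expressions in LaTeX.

Valid - the claim checks out under differentiation.

d/dy[G] = 2 e^{y} \cos{\left(3 y \right)}
This equals f(y) exactly, so the claim holds.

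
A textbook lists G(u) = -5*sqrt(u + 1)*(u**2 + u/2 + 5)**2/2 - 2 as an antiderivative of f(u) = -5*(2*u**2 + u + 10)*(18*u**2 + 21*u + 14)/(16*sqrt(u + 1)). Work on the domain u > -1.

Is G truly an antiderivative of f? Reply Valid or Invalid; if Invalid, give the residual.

d/du[G] = (-180*u**4 - 300*u**3 - 1145*u**2 - 1120*u - 700)/(16*sqrt(u + 1))
This equals f(u) exactly, so the claim holds.

Valid. The derivative of G reproduces f.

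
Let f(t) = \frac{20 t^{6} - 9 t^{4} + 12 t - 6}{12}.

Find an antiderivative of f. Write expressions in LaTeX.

Differentiate the proposed F(t) back; it has to land on f(t) exactly.
Check: d/dt[\frac{5 t^{7}}{21} - \frac{3 t^{5}}{20} + \frac{t^{2}}{2} - \frac{t}{2}] = \frac{5 t^{6}}{3} - \frac{3 t^{4}}{4} + t - \frac{1}{2}, which equals f(t).

An antiderivative is F(t) = \frac{5 t^{7}}{21} - \frac{3 t^{5}}{20} + \frac{t^{2}}{2} - \frac{t}{2}.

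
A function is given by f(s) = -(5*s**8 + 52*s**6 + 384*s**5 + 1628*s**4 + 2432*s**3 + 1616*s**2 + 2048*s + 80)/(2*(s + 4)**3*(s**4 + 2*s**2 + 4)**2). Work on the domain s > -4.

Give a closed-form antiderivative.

Any candidate F(s) must reproduce f(s) exactly when differentiated.
Check: d/ds[(5*s**4 + 26*s**2 + 128*s + 276)/(4*(s + 4)**2*(s**4 + 2*s**2 + 4))] = (-5*s**8 - 52*s**6 - 384*s**5 - 1628*s**4 - 2432*s**3 - 1616*s**2 - 2048*s - 80)/(2*s**11 + 24*s**10 + 104*s**9 + 224*s**8 + 408*s**7 + 800*s**6 + 1184*s**5 + 1920*s**4 + 1568*s**3 + 2432*s**2 + 1536*s + 2048), which equals f(s).

An antiderivative is F(s) = (5*s**4 + 26*s**2 + 128*s + 276)/(4*(s + 4)**2*(s**4 + 2*s**2 + 4)).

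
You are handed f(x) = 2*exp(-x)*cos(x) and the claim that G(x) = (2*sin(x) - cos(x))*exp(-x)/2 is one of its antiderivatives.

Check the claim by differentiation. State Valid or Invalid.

d/dx[G] = (-sin(x) + 3*cos(x))*exp(-x)/2
d/dx[G] - f(x) = (-sin(x) - cos(x))*exp(-x)/2 != 0.

Invalid: d/dx[G] - f = (-sin(x) - cos(x))*exp(-x)/2, which is not 0.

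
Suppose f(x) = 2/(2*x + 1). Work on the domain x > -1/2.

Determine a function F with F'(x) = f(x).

An antiderivative is F(x) = log(2*x + 1).

Whatever form F(x) takes, F'(x) = f(x) is non-negotiable.
Check: d/dx[log(2*x + 1)] = 2/(2*x + 1) = f(x).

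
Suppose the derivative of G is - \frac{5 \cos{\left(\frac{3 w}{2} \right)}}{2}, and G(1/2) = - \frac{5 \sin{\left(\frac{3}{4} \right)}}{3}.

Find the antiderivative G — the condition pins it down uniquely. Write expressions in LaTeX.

Differentiate the proposed G(w) back; it has to land on the given G'(w).
A general antiderivative is - \frac{5 \sin{\left(\frac{3 w}{2} \right)}}{3} + C.
The condition gives C = - \frac{5 \sin{\left(\frac{3}{4} \right)}}{3} - (- \frac{5 \sin{\left(\frac{3}{4} \right)}}{3}) = 0.
So G(w) = - \frac{5 \sin{\left(\frac{3 w}{2} \right)}}{3}.
Check: d/dw[- \frac{5 \sin{\left(\frac{3 w}{2} \right)}}{3}] = - \frac{5 \cos{\left(\frac{3 w}{2} \right)}}{2} = G'(w).

G(w) = - \frac{5 \sin{\left(\frac{3 w}{2} \right)}}{3}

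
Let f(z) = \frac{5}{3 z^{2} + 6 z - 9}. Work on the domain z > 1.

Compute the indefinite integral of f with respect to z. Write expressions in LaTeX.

F(z) = \frac{5 \left(\log{\left(z - 1 \right)} - \log{\left(z + 3 \right)}\right)}{12} + C

Factor the denominator (3 \left(z - 1\right) \left(z + 3\right)) and decompose: f = - \frac{5}{12 \left(z + 3\right)} + \frac{5}{12 \left(z - 1\right)}; each piece integrates to a log, atan, or power term.
Check: d/dz[\frac{5 \left(\log{\left(z - 1 \right)} - \log{\left(z + 3 \right)}\right)}{12}] = \frac{5}{3 z^{2} + 6 z - 9} = f(z).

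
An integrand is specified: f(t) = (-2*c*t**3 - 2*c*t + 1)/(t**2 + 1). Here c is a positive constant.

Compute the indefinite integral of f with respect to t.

Check any antiderivative F(t) by computing F'(t) and comparing it with f(t).
Check: d/dt[-c*t**2 + atan(t)] = (-2*c*t**3 - 2*c*t + 1)/(t**2 + 1) = f(t).

F(t) = -c*t**2 + atan(t) + C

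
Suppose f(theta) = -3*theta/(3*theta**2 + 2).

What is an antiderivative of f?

The substitution u = 3*theta**2/2 + 1 works: f is exactly (dF/du)*(du/dtheta) for that inner function.
Check: d/dtheta[-log(3*theta**2/2 + 1)/2] = -3*theta/(3*theta**2 + 2) = f(theta).

An antiderivative is F(theta) = -log(3*theta**2/2 + 1)/2.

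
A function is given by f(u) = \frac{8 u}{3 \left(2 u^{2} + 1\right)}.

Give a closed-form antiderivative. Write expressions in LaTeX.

An antiderivative is F(u) = \frac{2 \log{\left(2 u^{2} + 1 \right)}}{3}.

The substitution w = 2 u^{2} + 1 works: f is exactly (dF/dw)*(dw/du) for that inner function.
Check: d/du[\frac{2 \log{\left(2 u^{2} + 1 \right)}}{3}] = \frac{8 u}{6 u^{2} + 3}, which equals f(u).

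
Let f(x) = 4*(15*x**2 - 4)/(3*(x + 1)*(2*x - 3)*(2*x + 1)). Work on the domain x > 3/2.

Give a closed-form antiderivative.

The denominator factors as 3*(x + 1)*(2*x - 3)*(2*x + 1); partial fractions split f into directly integrable pieces: 1/(6*(2*x + 1)) + 119/(30*(2*x - 3)) + 44/(15*(x + 1)).
Check: d/dx[(119*log(x - 3/2) + 5*log(x + 1/2) + 176*log(x + 1))/60] = (60*x**2 - 16)/(12*x**3 - 21*x - 9), which equals f(x).

An antiderivative is F(x) = (119*log(x - 3/2) + 5*log(x + 1/2) + 176*log(x + 1))/60.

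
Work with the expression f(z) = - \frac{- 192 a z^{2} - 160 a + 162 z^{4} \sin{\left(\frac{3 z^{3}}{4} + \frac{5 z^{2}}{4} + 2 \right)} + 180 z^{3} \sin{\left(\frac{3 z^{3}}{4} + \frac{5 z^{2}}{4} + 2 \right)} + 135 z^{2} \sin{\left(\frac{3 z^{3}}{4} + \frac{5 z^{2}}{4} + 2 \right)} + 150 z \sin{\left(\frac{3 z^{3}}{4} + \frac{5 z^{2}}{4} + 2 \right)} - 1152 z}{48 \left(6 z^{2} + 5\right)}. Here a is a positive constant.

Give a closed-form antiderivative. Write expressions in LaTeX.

An antiderivative is F(z) = \frac{8 a z + 24 \log{\left(2 z^{2} + \frac{5}{3} \right)} + 3 \cos{\left(\frac{3 z^{3}}{4} + \frac{5 z^{2}}{4} + 2 \right)}}{12}.

Since d/dz undoes antidifferentiation here, F'(z) = f(z) is required of F(z).
Check: d/dz[\frac{8 a z + 24 \log{\left(2 z^{2} + \frac{5}{3} \right)} + 3 \cos{\left(\frac{3 z^{3}}{4} + \frac{5 z^{2}}{4} + 2 \right)}}{12}] = \frac{192 a z^{2} + 160 a - 162 z^{4} \sin{\left(\frac{3 z^{3}}{4} + \frac{5 z^{2}}{4} + 2 \right)} - 180 z^{3} \sin{\left(\frac{3 z^{3}}{4} + \frac{5 z^{2}}{4} + 2 \right)} - 135 z^{2} \sin{\left(\frac{3 z^{3}}{4} + \frac{5 z^{2}}{4} + 2 \right)} - 150 z \sin{\left(\frac{3 z^{3}}{4} + \frac{5 z^{2}}{4} + 2 \right)} + 1152 z}{288 z^{2} + 240}, which equals f(z).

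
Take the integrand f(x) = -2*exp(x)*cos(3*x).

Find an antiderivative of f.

Whatever form F(x) takes, F'(x) = f(x) is non-negotiable.
Check: d/dx[-3*exp(x)*sin(3*x)/5 - exp(x)*cos(3*x)/5] = -2*exp(x)*cos(3*x) = f(x).

An antiderivative is F(x) = -3*exp(x)*sin(3*x)/5 - exp(x)*cos(3*x)/5.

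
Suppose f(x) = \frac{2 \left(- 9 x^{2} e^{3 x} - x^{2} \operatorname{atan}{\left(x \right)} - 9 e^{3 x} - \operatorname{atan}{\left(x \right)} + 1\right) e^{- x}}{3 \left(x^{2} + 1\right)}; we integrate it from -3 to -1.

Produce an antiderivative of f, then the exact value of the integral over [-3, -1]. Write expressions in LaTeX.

Antiderivative: F(x) = \frac{\left(- 9 e^{3 x} + 2 \operatorname{atan}{\left(x \right)}\right) e^{- x}}{3}; value = - \frac{e \pi}{6} - \frac{3}{e^{2}} + \frac{3}{e^{6}} + \frac{2 e^{3} \operatorname{atan}{\left(3 \right)}}{3}

A first test for any F(x): its x-derivative must equal f(x) identically.
F(x) = \frac{\left(- 9 e^{3 x} + 2 \operatorname{atan}{\left(x \right)}\right) e^{- x}}{3} is an antiderivative of f.
Check: d/dx[\frac{\left(- 9 e^{3 x} + 2 \operatorname{atan}{\left(x \right)}\right) e^{- x}}{3}] = \frac{- 18 x^{2} e^{3 x} - 2 x^{2} \operatorname{atan}{\left(x \right)} - 18 e^{3 x} - 2 \operatorname{atan}{\left(x \right)} + 2}{3 x^{2} e^{x} + 3 e^{x}}, which equals f(x).
F(-1) = - \frac{e \pi}{6} - \frac{3}{e^{2}}; F(-3) = - \frac{2 e^{3} \operatorname{atan}{\left(3 \right)}}{3} - \frac{3}{e^{6}}.
Integral = F(-1) - F(-3) = - \frac{e \pi}{6} - \frac{3}{e^{2}} + \frac{3}{e^{6}} + \frac{2 e^{3} \operatorname{atan}{\left(3 \right)}}{3}.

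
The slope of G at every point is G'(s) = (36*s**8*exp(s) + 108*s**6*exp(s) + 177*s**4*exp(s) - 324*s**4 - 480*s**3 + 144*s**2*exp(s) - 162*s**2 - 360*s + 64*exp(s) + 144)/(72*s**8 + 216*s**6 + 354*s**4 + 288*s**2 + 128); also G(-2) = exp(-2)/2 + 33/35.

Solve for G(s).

A candidate passes only if d/ds[G] lands on the given G'(s) exactly.
A general antiderivative is (3*s/2 + 5/3)/(s**4 + 3*s**2/2 + 4/3) + exp(s)/2 + C.
The condition gives C = exp(-2)/2 + 33/35 - (-2/35 + exp(-2)/2) = 1.
So G(s) = (6*s**4*exp(s) + 12*s**4 + 9*s**2*exp(s) + 18*s**2 + 18*s + 8*exp(s) + 36)/(12*s**4 + 18*s**2 + 16).
Check: d/ds[(6*s**4*exp(s) + 12*s**4 + 9*s**2*exp(s) + 18*s**2 + 18*s + 8*exp(s) + 36)/(12*s**4 + 18*s**2 + 16)] = (36*s**8*exp(s) + 108*s**6*exp(s) + 177*s**4*exp(s) - 324*s**4 - 480*s**3 + 144*s**2*exp(s) - 162*s**2 - 360*s + 64*exp(s) + 144)/(72*s**8 + 216*s**6 + 354*s**4 + 288*s**2 + 128) = G'(s).

G(s) = (6*s**4*exp(s) + 12*s**4 + 9*s**2*exp(s) + 18*s**2 + 18*s + 8*exp(s) + 36)/(12*s**4 + 18*s**2 + 16)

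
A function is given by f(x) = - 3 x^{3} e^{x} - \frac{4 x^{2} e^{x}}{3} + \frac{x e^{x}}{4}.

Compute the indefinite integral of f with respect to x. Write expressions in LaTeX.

f has the shape u'v + uv' for u = - 3 x^{3} + \frac{23 x^{2}}{3} - \frac{181 x}{12} + \frac{181}{12} and v = e^{x} — it is the derivative of the product u*v.
Check: d/dx[- \frac{\left(36 x^{3} - 92 x^{2} + 181 x - 181\right) e^{x}}{12}] = - 3 x^{3} e^{x} - \frac{4 x^{2} e^{x}}{3} + \frac{x e^{x}}{4} = f(x).

F(x) = - \frac{\left(36 x^{3} - 92 x^{2} + 181 x - 181\right) e^{x}}{12} + C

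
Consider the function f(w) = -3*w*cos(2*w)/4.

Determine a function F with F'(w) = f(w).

Recover f(w) by differentiating a candidate F(w); any mismatch rules it out.
Check: d/dw[-3*w*sin(2*w)/8 - 3*cos(2*w)/16] = -3*w*cos(2*w)/4 = f(w).

An antiderivative is F(w) = -3*w*sin(2*w)/8 - 3*cos(2*w)/16.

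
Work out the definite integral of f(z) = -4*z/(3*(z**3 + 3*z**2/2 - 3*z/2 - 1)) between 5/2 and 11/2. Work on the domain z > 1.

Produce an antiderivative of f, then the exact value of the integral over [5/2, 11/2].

Factor the denominator (3*(z - 1)*(z + 2)*(2*z + 1)) and decompose: f = -16/(27*(2*z + 1)) + 16/(27*(z + 2)) - 8/(27*(z - 1)); each piece integrates to a log, atan, or power term.
F(z) = -8*(-2*log(z + 2) + log(2*z**2 - z - 1))/27 is an antiderivative of f.
Check: d/dz[-8*(-2*log(z + 2) + log(2*z**2 - z - 1))/27] = -8*z/(6*z**3 + 9*z**2 - 9*z - 6), which equals f(z).
F(11/2) = -8*log(54)/27 + 16*log(15/2)/27; F(5/2) = -8*log(9)/27 + 16*log(9/2)/27.
Integral = F(11/2) - F(5/2) = -8*log(54)/27 - 16*log(9/2)/27 + 8*log(9)/27 + 16*log(15/2)/27.

Antiderivative: F(z) = -8*(-2*log(z + 2) + log(2*z**2 - z - 1))/27; value = -8*log(54)/27 - 16*log(9/2)/27 + 8*log(9)/27 + 16*log(15/2)/27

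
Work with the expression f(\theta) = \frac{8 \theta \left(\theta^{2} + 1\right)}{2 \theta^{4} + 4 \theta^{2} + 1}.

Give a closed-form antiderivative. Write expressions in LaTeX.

The substitution u = \theta^{4} + 2 \theta^{2} + \frac{1}{2} works: f is exactly (dF/du)*(du/d\theta) for that inner function.
Check: d/d\theta[\log{\left(\theta^{4} + 2 \theta^{2} + \frac{1}{2} \right)}] = \frac{8 \theta^{3} + 8 \theta}{2 \theta^{4} + 4 \theta^{2} + 1}, which equals f(\theta).

An antiderivative is F(\theta) = \log{\left(\theta^{4} + 2 \theta^{2} + \frac{1}{2} \right)}.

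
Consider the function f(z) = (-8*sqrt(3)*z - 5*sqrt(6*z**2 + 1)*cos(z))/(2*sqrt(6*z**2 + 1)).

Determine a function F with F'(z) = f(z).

Any candidate F(z) must reproduce f(z) exactly when differentiated.
Check: d/dz[-(4*sqrt(3)*sqrt(6*z**2 + 1) + 15*sin(z))/6] = (-8*sqrt(3)*z - 5*sqrt(6*z**2 + 1)*cos(z))/(2*sqrt(6*z**2 + 1)) = f(z).

An antiderivative is F(z) = -(4*sqrt(3)*sqrt(6*z**2 + 1) + 15*sin(z))/6.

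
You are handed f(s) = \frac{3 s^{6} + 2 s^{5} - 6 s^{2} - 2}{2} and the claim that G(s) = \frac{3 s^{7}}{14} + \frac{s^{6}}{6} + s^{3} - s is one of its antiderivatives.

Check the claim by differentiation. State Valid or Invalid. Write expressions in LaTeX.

Invalid: d/ds[G] - f = 6 s^{2}, which is not 0.

d/ds[G] = \frac{3 s^{6}}{2} + s^{5} + 3 s^{2} - 1
d/ds[G] - f(s) = 6 s^{2} != 0.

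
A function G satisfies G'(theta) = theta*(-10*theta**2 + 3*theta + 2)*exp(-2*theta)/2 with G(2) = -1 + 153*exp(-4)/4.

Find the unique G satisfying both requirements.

G(theta) = 5*theta**3*exp(-2*theta)/2 + 3*theta**2*exp(-2*theta) + 5*theta*exp(-2*theta)/2 - 1 + 5*exp(-2*theta)/4

G'(theta) has the shape u'v + uv' for u = 5*theta**3/2 + 3*theta**2 + 5*theta/2 + 5/4 and v = exp(-2*theta) — it is the derivative of the product u*v.
A general antiderivative is (10*theta**3 + 12*theta**2 + 10*theta + 5)*exp(-2*theta)/4 + C.
The condition gives C = -1 + 153*exp(-4)/4 - (153*exp(-4)/4) = -1.
So G(theta) = 5*theta**3*exp(-2*theta)/2 + 3*theta**2*exp(-2*theta) + 5*theta*exp(-2*theta)/2 - 1 + 5*exp(-2*theta)/4.
Check: d/dtheta[5*theta**3*exp(-2*theta)/2 + 3*theta**2*exp(-2*theta) + 5*theta*exp(-2*theta)/2 - 1 + 5*exp(-2*theta)/4] = (-10*theta**3 + 3*theta**2 + 2*theta)*exp(-2*theta)/2, which equals G'(theta).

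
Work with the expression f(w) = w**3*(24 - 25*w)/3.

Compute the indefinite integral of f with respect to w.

F(w) = (-10*w**5 + 12*w**4 - 3)/6 + C

Differentiate the proposed F(w) back; it has to land on f(w) exactly.
Check: d/dw[(-10*w**5 + 12*w**4 - 3)/6] = -25*w**4/3 + 8*w**3, which equals f(w).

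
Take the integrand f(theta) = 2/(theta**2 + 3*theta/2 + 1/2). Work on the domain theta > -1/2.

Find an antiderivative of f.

The denominator factors as (theta + 1)*(2*theta + 1); partial fractions split f into directly integrable pieces: 8/(2*theta + 1) - 4/(theta + 1).
Check: d/dtheta[4*log(theta + 1/2) - 4*log(theta + 1)] = 4/(2*theta**2 + 3*theta + 1), which equals f(theta).

An antiderivative is F(theta) = 4*log(theta + 1/2) - 4*log(theta + 1).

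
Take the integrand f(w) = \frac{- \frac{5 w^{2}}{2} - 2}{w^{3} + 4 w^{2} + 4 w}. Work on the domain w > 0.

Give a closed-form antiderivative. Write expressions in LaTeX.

Factor the denominator (2 w \left(w + 2\right)^{2}) and decompose: f = - \frac{2}{w + 2} + \frac{6}{\left(w + 2\right)^{2}} - \frac{1}{2 w}; each piece integrates to a log, atan, or power term.
Check: d/dw[- \frac{\log{\left(w \right)}}{2} - 2 \log{\left(w + 2 \right)} - \frac{6}{w + 2}] = \frac{- 5 w^{2} - 4}{2 w^{3} + 8 w^{2} + 8 w}, which equals f(w).

An antiderivative is F(w) = - \frac{\log{\left(w \right)}}{2} - 2 \log{\left(w + 2 \right)} - \frac{6}{w + 2}.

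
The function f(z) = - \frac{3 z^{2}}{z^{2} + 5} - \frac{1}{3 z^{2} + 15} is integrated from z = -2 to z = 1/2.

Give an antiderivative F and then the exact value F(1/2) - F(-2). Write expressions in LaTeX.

Antiderivative: F(z) = - 3 z + \frac{44 \sqrt{5} \operatorname{atan}{\left(\frac{\sqrt{5} z}{5} \right)}}{15}; value = - \frac{15}{2} + \frac{44 \sqrt{5} \operatorname{atan}{\left(\frac{\sqrt{5}}{10} \right)}}{15} + \frac{44 \sqrt{5} \operatorname{atan}{\left(\frac{2 \sqrt{5}}{5} \right)}}{15}

Integrate term by term and add the pieces.
F(z) = - 3 z + \frac{44 \sqrt{5} \operatorname{atan}{\left(\frac{\sqrt{5} z}{5} \right)}}{15} is an antiderivative of f.
Check: d/dz[- 3 z + \frac{44 \sqrt{5} \operatorname{atan}{\left(\frac{\sqrt{5} z}{5} \right)}}{15}] = \frac{- 9 z^{2} - 1}{3 z^{2} + 15}, which equals f(z).
F(1/2) = - \frac{3}{2} + \frac{44 \sqrt{5} \operatorname{atan}{\left(\frac{\sqrt{5}}{10} \right)}}{15}; F(-2) = - \frac{44 \sqrt{5} \operatorname{atan}{\left(\frac{2 \sqrt{5}}{5} \right)}}{15} + 6.
Integral = F(1/2) - F(-2) = - \frac{15}{2} + \frac{44 \sqrt{5} \operatorname{atan}{\left(\frac{\sqrt{5}}{10} \right)}}{15} + \frac{44 \sqrt{5} \operatorname{atan}{\left(\frac{2 \sqrt{5}}{5} \right)}}{15}.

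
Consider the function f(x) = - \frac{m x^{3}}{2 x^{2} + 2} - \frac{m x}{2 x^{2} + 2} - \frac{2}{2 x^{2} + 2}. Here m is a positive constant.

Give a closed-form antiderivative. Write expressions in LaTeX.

An antiderivative is F(x) = - \frac{m x^{2}}{4} - \operatorname{atan}{\left(x \right)}.

Integrate term by term and add the pieces.
Check: d/dx[- \frac{m x^{2}}{4} - \operatorname{atan}{\left(x \right)}] = \frac{- m x^{3} - m x - 2}{2 x^{2} + 2}, which equals f(x).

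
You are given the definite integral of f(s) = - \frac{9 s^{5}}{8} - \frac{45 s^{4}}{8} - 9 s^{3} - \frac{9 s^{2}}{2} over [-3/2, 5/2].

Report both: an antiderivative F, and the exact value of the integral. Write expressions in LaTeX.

The substitution u = \frac{s^{2}}{2} + s works: f is exactly (dF/du)*(du/ds) for that inner function.
F(s) = - \frac{3 s^{6}}{16} - \frac{9 s^{5}}{8} - \frac{9 s^{4}}{4} - \frac{3 s^{3}}{2} is an antiderivative of f.
Check: d/ds[- \frac{3 s^{6}}{16} - \frac{9 s^{5}}{8} - \frac{9 s^{4}}{4} - \frac{3 s^{3}}{2}] = - \frac{9 s^{5}}{8} - \frac{45 s^{4}}{8} - 9 s^{3} - \frac{9 s^{2}}{2} = f(s).
F(5/2) = - \frac{273375}{1024}; F(-3/2) = \frac{81}{1024}.
Integral = F(5/2) - F(-3/2) = - \frac{17091}{64}.

Antiderivative: F(s) = - \frac{3 s^{6}}{16} - \frac{9 s^{5}}{8} - \frac{9 s^{4}}{4} - \frac{3 s^{3}}{2}; value = - \frac{17091}{64}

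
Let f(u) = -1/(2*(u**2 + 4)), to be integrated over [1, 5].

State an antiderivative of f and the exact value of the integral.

Whatever form F(u) takes, F'(u) = f(u) is non-negotiable.
F(u) = -atan(u/2)/4 is an antiderivative of f.
Check: d/du[-atan(u/2)/4] = -1/(2*u**2 + 8), which equals f(u).
F(5) = -atan(5/2)/4; F(1) = -atan(1/2)/4.
Integral = F(5) - F(1) = -atan(5/2)/4 + atan(1/2)/4.

Antiderivative: F(u) = -atan(u/2)/4; value = -atan(5/2)/4 + atan(1/2)/4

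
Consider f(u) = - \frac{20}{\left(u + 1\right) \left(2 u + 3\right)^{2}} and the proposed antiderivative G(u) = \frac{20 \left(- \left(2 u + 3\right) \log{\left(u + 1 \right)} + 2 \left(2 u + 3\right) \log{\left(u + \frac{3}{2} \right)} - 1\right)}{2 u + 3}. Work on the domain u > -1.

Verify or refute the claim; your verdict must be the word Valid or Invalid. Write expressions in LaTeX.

Invalid: d/du[G] - f = \frac{40}{2 u + 3}, which is not 0.

d/du[G] = \frac{80 u^{2} + 200 u + 100}{4 u^{3} + 16 u^{2} + 21 u + 9}
d/du[G] - f(u) = \frac{40}{2 u + 3} != 0.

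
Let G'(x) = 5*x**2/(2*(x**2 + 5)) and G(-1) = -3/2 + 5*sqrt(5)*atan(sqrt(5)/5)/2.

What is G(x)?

Recover the given G'(x) by differentiating a candidate G(x); any mismatch rules it out.
A general antiderivative is 5*x/2 - 5*sqrt(5)*atan(sqrt(5)*x/5)/2 + C.
The condition gives C = -3/2 + 5*sqrt(5)*atan(sqrt(5)/5)/2 - (-5/2 + 5*sqrt(5)*atan(sqrt(5)/5)/2) = 1.
So G(x) = (5*x - 5*sqrt(5)*atan(sqrt(5)*x/5) + 2)/2.
Check: d/dx[(5*x - 5*sqrt(5)*atan(sqrt(5)*x/5) + 2)/2] = 5*x**2/(2*x**2 + 10), which equals G'(x).

G(x) = (5*x - 5*sqrt(5)*atan(sqrt(5)*x/5) + 2)/2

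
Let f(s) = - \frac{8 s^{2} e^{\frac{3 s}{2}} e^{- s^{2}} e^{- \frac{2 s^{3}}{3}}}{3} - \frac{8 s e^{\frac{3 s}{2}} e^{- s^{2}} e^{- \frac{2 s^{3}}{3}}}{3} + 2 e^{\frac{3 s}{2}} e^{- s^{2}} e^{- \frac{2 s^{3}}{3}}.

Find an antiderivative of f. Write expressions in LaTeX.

f matches the chain-rule pattern g'(h)*h' with inner function h(s) = - \frac{2 s^{3}}{3} - s^{2} + \frac{3 s}{2}; substituting u = h(s) collapses the integral.
Check: d/ds[\frac{4 e^{\frac{3 s}{2}} e^{- s^{2}} e^{- \frac{2 s^{3}}{3}}}{3}] = \frac{\left(- 8 s^{2} e^{\frac{3 s}{2}} - 8 s e^{\frac{3 s}{2}} + 6 e^{\frac{3 s}{2}}\right) e^{- s^{2}} e^{- \frac{2 s^{3}}{3}}}{3}, which equals f(s).

An antiderivative is F(s) = \frac{4 e^{\frac{3 s}{2}} e^{- s^{2}} e^{- \frac{2 s^{3}}{3}}}{3}.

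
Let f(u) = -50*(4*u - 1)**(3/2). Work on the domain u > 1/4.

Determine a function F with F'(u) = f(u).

Differentiate the proposed F(u) back; it has to land on f(u) exactly.
Check: d/du[-80*u**2*sqrt(4*u - 1) + 40*u*sqrt(4*u - 1) - 5*sqrt(4*u - 1)] = (-800*u**2 + 400*u - 50)/sqrt(4*u - 1), which equals f(u).

An antiderivative is F(u) = -80*u**2*sqrt(4*u - 1) + 40*u*sqrt(4*u - 1) - 5*sqrt(4*u - 1).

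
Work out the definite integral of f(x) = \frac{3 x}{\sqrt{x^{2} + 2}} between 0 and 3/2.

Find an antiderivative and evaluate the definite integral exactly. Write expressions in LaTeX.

f matches the chain-rule pattern g'(h)*h' with inner function h(x) = x^{2} + 2; substituting u = h(x) collapses the integral.
F(x) = 3 \sqrt{x^{2} + 2} is an antiderivative of f.
Check: d/dx[3 \sqrt{x^{2} + 2}] = \frac{3 x}{\sqrt{x^{2} + 2}} = f(x).
F(3/2) = \frac{3 \sqrt{17}}{2}; F(0) = 3 \sqrt{2}.
Integral = F(3/2) - F(0) = - 3 \sqrt{2} + \frac{3 \sqrt{17}}{2}.

Antiderivative: F(x) = 3 \sqrt{x^{2} + 2}; value = - 3 \sqrt{2} + \frac{3 \sqrt{17}}{2}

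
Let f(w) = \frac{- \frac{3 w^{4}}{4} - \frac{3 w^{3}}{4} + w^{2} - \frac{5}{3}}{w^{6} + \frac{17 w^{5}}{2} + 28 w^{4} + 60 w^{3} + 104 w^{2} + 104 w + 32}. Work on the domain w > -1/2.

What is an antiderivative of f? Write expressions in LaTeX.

The denominator factors as 6 \left(w + 2\right)^{2} \left(w + 4\right) \left(2 w + 1\right) \left(w^{2} + 4\right); partial fractions split f into directly integrable pieces: - \frac{134 w - 441}{2040 \left(w^{2} + 4\right)} - \frac{263}{3213 \left(2 w + 1\right)} + \frac{389}{840 \left(w + 4\right)} - \frac{77}{216 \left(w + 2\right)} + \frac{11}{72 \left(w + 2\right)^{2}}.
Check: d/dw[- \frac{263 \log{\left(w + \frac{1}{2} \right)}}{6426} - \frac{77 \log{\left(w + 2 \right)}}{216} + \frac{389 \log{\left(w + 4 \right)}}{840} - \frac{67 \log{\left(w^{2} + 4 \right)}}{2040} + \frac{147 \operatorname{atan}{\left(\frac{w}{2} \right)}}{1360} - \frac{11}{72 w + 144}] = \frac{- 9 w^{4} - 9 w^{3} + 12 w^{2} - 20}{12 w^{6} + 102 w^{5} + 336 w^{4} + 720 w^{3} + 1248 w^{2} + 1248 w + 384}, which equals f(w).

An antiderivative is F(w) = - \frac{263 \log{\left(w + \frac{1}{2} \right)}}{6426} - \frac{77 \log{\left(w + 2 \right)}}{216} + \frac{389 \log{\left(w + 4 \right)}}{840} - \frac{67 \log{\left(w^{2} + 4 \right)}}{2040} + \frac{147 \operatorname{atan}{\left(\frac{w}{2} \right)}}{1360} - \frac{11}{72 w + 144}.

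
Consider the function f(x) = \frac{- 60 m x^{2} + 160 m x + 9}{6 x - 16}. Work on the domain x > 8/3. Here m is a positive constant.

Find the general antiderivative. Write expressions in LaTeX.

A first test for any F(x): its x-derivative must equal f(x) identically.
Check: d/dx[\frac{- 10 m x^{2} + 3 \log{\left(\frac{3 x}{2} - 4 \right)}}{2}] = \frac{- 60 m x^{2} + 160 m x + 9}{6 x - 16} = f(x).

F(x) = \frac{- 10 m x^{2} + 3 \log{\left(\frac{3 x}{2} - 4 \right)}}{2} + C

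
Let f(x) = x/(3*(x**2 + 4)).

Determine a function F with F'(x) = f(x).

An antiderivative is F(x) = log(x**2 + 4)/6.

f matches the chain-rule pattern g'(h)*h' with inner function h(x) = x**2 + 4; substituting u = h(x) collapses the integral.
Check: d/dx[log(x**2 + 4)/6] = x/(3*x**2 + 12), which equals f(x).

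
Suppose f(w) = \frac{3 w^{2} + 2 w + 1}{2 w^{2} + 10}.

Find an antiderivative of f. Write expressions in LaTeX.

An antiderivative is F(w) = \frac{3 w}{2} + \frac{\log{\left(w^{2} + 5 \right)}}{2} - \frac{7 \sqrt{5} \operatorname{atan}{\left(\frac{\sqrt{5} w}{5} \right)}}{5}.

Since d/dw undoes antidifferentiation here, F'(w) = f(w) is required of F(w).
Check: d/dw[\frac{3 w}{2} + \frac{\log{\left(w^{2} + 5 \right)}}{2} - \frac{7 \sqrt{5} \operatorname{atan}{\left(\frac{\sqrt{5} w}{5} \right)}}{5}] = \frac{3 w^{2} + 2 w + 1}{2 w^{2} + 10} = f(w).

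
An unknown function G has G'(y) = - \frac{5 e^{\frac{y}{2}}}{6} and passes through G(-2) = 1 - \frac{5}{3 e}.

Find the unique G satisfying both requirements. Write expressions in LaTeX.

A first test for any G(y): its y-derivative must equal the given G'(y).
A general antiderivative is - \frac{5 e^{\frac{y}{2}}}{3} + C.
The condition gives C = 1 - \frac{5}{3 e} - (- \frac{5}{3 e}) = 1.
So G(y) = 1 - \frac{5 e^{\frac{y}{2}}}{3}.
Check: d/dy[1 - \frac{5 e^{\frac{y}{2}}}{3}] = - \frac{5 e^{\frac{y}{2}}}{6} = G'(y).

G(y) = 1 - \frac{5 e^{\frac{y}{2}}}{3}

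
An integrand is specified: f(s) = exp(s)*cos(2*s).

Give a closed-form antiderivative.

Any candidate F(s) must reproduce f(s) exactly when differentiated.
Check: d/ds[(2*sin(2*s) + cos(2*s))*exp(s)/5] = exp(s)*cos(2*s) = f(s).

An antiderivative is F(s) = (2*sin(2*s) + cos(2*s))*exp(s)/5.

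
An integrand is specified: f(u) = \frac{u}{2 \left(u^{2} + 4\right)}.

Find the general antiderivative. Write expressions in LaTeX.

F(u) = \frac{\log{\left(\frac{3 u^{2}}{2} + 6 \right)}}{4} + C

The substitution w = \frac{3 u^{2}}{2} + 6 works: f is exactly (dF/dw)*(dw/du) for that inner function.
Check: d/du[\frac{\log{\left(\frac{3 u^{2}}{2} + 6 \right)}}{4}] = \frac{u}{2 u^{2} + 8}, which equals f(u).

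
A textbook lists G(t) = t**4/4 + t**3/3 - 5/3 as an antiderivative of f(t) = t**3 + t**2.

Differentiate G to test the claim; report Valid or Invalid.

Valid. The derivative of G reproduces f.

d/dt[G] = t**3 + t**2
This equals f(t) exactly, so the claim holds.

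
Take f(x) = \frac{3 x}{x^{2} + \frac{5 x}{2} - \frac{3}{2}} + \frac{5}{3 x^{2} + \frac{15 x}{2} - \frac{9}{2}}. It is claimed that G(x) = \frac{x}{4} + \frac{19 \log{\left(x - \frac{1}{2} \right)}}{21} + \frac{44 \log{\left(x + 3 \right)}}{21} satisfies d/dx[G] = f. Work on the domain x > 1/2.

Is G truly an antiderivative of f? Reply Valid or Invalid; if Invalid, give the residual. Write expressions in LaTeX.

d/dx[G] = \frac{6 x^{2} + 87 x + 31}{24 x^{2} + 60 x - 36}
d/dx[G] - f(x) = \frac{1}{4} != 0.

Invalid: d/dx[G] - f = \frac{1}{4}, which is not 0.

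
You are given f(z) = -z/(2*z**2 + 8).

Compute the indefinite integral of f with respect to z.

The substitution u = z**2 + 4 works: f is exactly (dF/du)*(du/dz) for that inner function.
Check: d/dz[-log(z**2 + 4)/4] = -z/(2*z**2 + 8) = f(z).

F(z) = -log(z**2 + 4)/4 + C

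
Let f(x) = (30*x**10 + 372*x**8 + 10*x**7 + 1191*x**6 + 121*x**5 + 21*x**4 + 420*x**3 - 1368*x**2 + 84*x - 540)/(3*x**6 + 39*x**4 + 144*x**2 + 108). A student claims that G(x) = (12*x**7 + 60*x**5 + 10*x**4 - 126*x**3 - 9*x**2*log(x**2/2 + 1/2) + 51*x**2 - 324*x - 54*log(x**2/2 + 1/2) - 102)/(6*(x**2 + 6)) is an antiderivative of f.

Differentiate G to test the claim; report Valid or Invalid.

Invalid: d/dx[G] - f = -4, which is not 0.

d/dx[G] = (30*x**10 + 372*x**8 + 10*x**7 + 1179*x**6 + 121*x**5 - 135*x**4 + 420*x**3 - 1944*x**2 + 84*x - 972)/(3*x**6 + 39*x**4 + 144*x**2 + 108)
d/dx[G] - f(x) = -4 != 0.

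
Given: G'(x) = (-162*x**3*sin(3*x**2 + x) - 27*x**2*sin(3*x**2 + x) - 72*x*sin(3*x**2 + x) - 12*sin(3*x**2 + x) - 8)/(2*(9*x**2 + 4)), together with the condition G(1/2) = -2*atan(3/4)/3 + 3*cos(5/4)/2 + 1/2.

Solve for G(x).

G(x) = (9*cos(3*x**2 + x) - 4*atan(3*x/2) + 3)/6

Recover the given G'(x) by differentiating a candidate G(x); any mismatch rules it out.
A general antiderivative is 3*cos(3*x**2 + x)/2 - 2*atan(3*x/2)/3 + C.
The condition gives C = -2*atan(3/4)/3 + 3*cos(5/4)/2 + 1/2 - (-2*atan(3/4)/3 + 3*cos(5/4)/2) = 1/2.
So G(x) = (9*cos(3*x**2 + x) - 4*atan(3*x/2) + 3)/6.
Check: d/dx[(9*cos(3*x**2 + x) - 4*atan(3*x/2) + 3)/6] = (-162*x**3*sin(3*x**2 + x) - 27*x**2*sin(3*x**2 + x) - 72*x*sin(3*x**2 + x) - 12*sin(3*x**2 + x) - 8)/(18*x**2 + 8), which equals G'(x).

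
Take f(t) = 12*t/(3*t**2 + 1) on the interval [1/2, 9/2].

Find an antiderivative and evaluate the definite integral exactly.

Antiderivative: F(t) = 2*log(3*t**2 + 1); value = -2*log(7/4) + 2*log(247/4)

The substitution u = 3*t**2 + 1 works: f is exactly (dF/du)*(du/dt) for that inner function.
F(t) = 2*log(3*t**2 + 1) is an antiderivative of f.
Check: d/dt[2*log(3*t**2 + 1)] = 12*t/(3*t**2 + 1) = f(t).
F(9/2) = 2*log(247/4); F(1/2) = 2*log(7/4).
Integral = F(9/2) - F(1/2) = -2*log(7/4) + 2*log(247/4).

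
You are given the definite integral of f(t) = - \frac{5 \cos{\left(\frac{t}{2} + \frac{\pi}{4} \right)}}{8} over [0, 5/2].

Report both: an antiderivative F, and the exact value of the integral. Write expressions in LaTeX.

An antiderivative F(t) passes only if d/dt[F] lands on f(t) exactly.
F(t) = - \frac{5 \sin{\left(\frac{t}{2} + \frac{\pi}{4} \right)}}{4} is an antiderivative of f.
Check: d/dt[- \frac{5 \sin{\left(\frac{t}{2} + \frac{\pi}{4} \right)}}{4}] = - \frac{5 \cos{\left(\frac{t}{2} + \frac{\pi}{4} \right)}}{8} = f(t).
F(5/2) = - \frac{5 \sin{\left(\frac{\pi}{4} + \frac{5}{4} \right)}}{4}; F(0) = - \frac{5 \sqrt{2}}{8}.
Integral = F(5/2) - F(0) = - \frac{5 \sin{\left(\frac{\pi}{4} + \frac{5}{4} \right)}}{4} + \frac{5 \sqrt{2}}{8}.

Antiderivative: F(t) = - \frac{5 \sin{\left(\frac{t}{2} + \frac{\pi}{4} \right)}}{4}; value = - \frac{5 \sin{\left(\frac{\pi}{4} + \frac{5}{4} \right)}}{4} + \frac{5 \sqrt{2}}{8}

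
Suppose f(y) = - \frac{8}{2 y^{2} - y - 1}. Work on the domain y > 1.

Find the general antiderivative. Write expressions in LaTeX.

F(y) = \frac{8 \left(- \log{\left(y - 1 \right)} + \log{\left(y + \frac{1}{2} \right)}\right)}{3} + C

Factor the denominator (\left(y - 1\right) \left(2 y + 1\right)) and decompose: f = \frac{16}{3 \left(2 y + 1\right)} - \frac{8}{3 \left(y - 1\right)}; each piece integrates to a log, atan, or power term.
Check: d/dy[\frac{8 \left(- \log{\left(y - 1 \right)} + \log{\left(y + \frac{1}{2} \right)}\right)}{3}] = - \frac{8}{2 y^{2} - y - 1} = f(y).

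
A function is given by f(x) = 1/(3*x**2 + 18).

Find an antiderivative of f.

An antiderivative is F(x) = sqrt(6)*atan(sqrt(6)*x/6)/18.

Check any antiderivative F(x) by computing F'(x) and comparing it with f(x).
Check: d/dx[sqrt(6)*atan(sqrt(6)*x/6)/18] = 1/(3*x**2 + 18) = f(x).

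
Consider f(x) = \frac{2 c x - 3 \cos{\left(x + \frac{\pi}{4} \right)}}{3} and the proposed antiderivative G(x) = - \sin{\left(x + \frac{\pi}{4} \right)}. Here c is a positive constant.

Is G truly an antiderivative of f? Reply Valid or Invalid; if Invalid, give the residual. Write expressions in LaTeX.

d/dx[G] = - \cos{\left(x + \frac{\pi}{4} \right)}
d/dx[G] - f(x) = - \frac{2 c x}{3} != 0.

Invalid: d/dx[G] - f = - \frac{2 c x}{3}, which is not 0.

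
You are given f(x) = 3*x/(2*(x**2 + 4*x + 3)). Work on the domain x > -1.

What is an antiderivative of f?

The denominator factors as 2*(x + 1)*(x + 3); partial fractions split f into directly integrable pieces: 9/(4*(x + 3)) - 3/(4*(x + 1)).
Check: d/dx[3*(-log(x + 1) + 3*log(x + 3))/4] = 3*x/(2*x**2 + 8*x + 6), which equals f(x).

An antiderivative is F(x) = 3*(-log(x + 1) + 3*log(x + 3))/4.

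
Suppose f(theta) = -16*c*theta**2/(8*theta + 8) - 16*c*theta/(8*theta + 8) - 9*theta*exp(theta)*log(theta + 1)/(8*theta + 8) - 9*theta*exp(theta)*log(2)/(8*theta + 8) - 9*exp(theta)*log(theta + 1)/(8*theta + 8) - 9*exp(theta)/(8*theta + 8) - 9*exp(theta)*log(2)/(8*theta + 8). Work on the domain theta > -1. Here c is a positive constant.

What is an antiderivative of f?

The integrand splits into summands that can be handled one at a time.
Check: d/dtheta[-c*theta**2 - 9*exp(theta)*log(2*theta + 2)/8] = (-16*c*theta**2 - 16*c*theta - 9*theta*exp(theta)*log(theta + 1) - 9*theta*exp(theta)*log(2) - 9*exp(theta)*log(theta + 1) - 9*exp(theta) - 9*exp(theta)*log(2))/(8*theta + 8), which equals f(theta).

An antiderivative is F(theta) = -c*theta**2 - 9*exp(theta)*log(2*theta + 2)/8.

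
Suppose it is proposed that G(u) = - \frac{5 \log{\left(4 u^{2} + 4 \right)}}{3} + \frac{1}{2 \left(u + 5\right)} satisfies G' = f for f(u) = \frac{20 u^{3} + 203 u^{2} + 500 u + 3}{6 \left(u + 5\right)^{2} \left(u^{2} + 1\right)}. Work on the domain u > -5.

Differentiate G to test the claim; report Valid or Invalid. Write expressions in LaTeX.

d/du[G] = \frac{- 20 u^{3} - 203 u^{2} - 500 u - 3}{6 u^{4} + 60 u^{3} + 156 u^{2} + 60 u + 150}
d/du[G] - f(u) = \frac{- 20 u^{3} - 203 u^{2} - 500 u - 3}{3 u^{4} + 30 u^{3} + 78 u^{2} + 30 u + 75} != 0.

Invalid: d/du[G] - f = \frac{- 20 u^{3} - 203 u^{2} - 500 u - 3}{3 u^{4} + 30 u^{3} + 78 u^{2} + 30 u + 75}, which is not 0.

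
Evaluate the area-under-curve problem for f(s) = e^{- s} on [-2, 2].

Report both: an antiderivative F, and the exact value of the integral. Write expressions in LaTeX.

Antiderivative: F(s) = - e^{- s}; value = - \frac{1}{e^{2}} + e^{2}

Any candidate F(s) must reproduce f(s) exactly when differentiated.
F(s) = - e^{- s} is an antiderivative of f.
Check: d/ds[- e^{- s}] = e^{- s} = f(s).
F(2) = - \frac{1}{e^{2}}; F(-2) = - e^{2}.
Integral = F(2) - F(-2) = - \frac{1}{e^{2}} + e^{2}.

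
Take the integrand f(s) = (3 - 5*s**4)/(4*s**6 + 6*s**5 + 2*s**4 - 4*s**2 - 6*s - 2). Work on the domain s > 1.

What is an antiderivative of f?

Factor the denominator (2*(s - 1)*(s + 1)**2*(2*s + 1)*(s**2 + 1)) and decompose: f = -(3*s + 1)/(20*(s**2 + 1)) - 43/(15*(2*s + 1)) + 13/(8*(s + 1)) - 1/(4*(s + 1)**2) - 1/(24*(s - 1)); each piece integrates to a log, atan, or power term.
Check: d/ds[(-5*s*log(s - 1) - 172*s*log(s + 1/2) + 195*s*log(s + 1) - 9*s*log(s**2 + 1) - 6*s*atan(s) - 5*log(s - 1) - 172*log(s + 1/2) + 195*log(s + 1) - 9*log(s**2 + 1) - 6*atan(s) + 30)/(120*s + 120)] = (3 - 5*s**4)/(4*s**6 + 6*s**5 + 2*s**4 - 4*s**2 - 6*s - 2) = f(s).

An antiderivative is F(s) = (-5*s*log(s - 1) - 172*s*log(s + 1/2) + 195*s*log(s + 1) - 9*s*log(s**2 + 1) - 6*s*atan(s) - 5*log(s - 1) - 172*log(s + 1/2) + 195*log(s + 1) - 9*log(s**2 + 1) - 6*atan(s) + 30)/(120*s + 120).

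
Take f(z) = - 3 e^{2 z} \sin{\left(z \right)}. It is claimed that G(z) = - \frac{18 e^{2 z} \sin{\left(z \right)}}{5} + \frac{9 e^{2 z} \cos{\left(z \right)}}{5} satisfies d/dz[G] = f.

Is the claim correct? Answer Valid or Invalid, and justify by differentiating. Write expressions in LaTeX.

d/dz[G] = - 9 e^{2 z} \sin{\left(z \right)}
d/dz[G] - f(z) = - 6 e^{2 z} \sin{\left(z \right)} != 0.

Invalid: d/dz[G] - f = - 6 e^{2 z} \sin{\left(z \right)}, which is not 0.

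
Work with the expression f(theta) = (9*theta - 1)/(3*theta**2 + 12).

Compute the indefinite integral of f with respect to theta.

Differentiate the proposed F(theta) back; it has to land on f(theta) exactly.
Check: d/dtheta[3*log(theta**2 + 4)/2 - atan(theta/2)/6] = (9*theta - 1)/(3*theta**2 + 12) = f(theta).

F(theta) = 3*log(theta**2 + 4)/2 - atan(theta/2)/6 + C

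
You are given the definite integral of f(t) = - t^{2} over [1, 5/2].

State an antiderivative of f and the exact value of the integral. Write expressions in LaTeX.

Antiderivative: F(t) = - \frac{t^{3}}{3}; value = - \frac{39}{8}

For F(t) to be correct the identity F'(t) - f(t) = 0 must hold.
F(t) = - \frac{t^{3}}{3} is an antiderivative of f.
Check: d/dt[- \frac{t^{3}}{3}] = - t^{2} = f(t).
F(5/2) = - \frac{125}{24}; F(1) = - \frac{1}{3}.
Integral = F(5/2) - F(1) = - \frac{39}{8}.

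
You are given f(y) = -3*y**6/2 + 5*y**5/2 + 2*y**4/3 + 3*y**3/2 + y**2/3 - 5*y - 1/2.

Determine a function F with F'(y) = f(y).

An antiderivative is F(y) = -3*y**7/14 + 5*y**6/12 + 2*y**5/15 + 3*y**4/8 + y**3/9 - 5*y**2/2 - y/2.

The integrand splits into summands that can be handled one at a time.
Check: d/dy[-3*y**7/14 + 5*y**6/12 + 2*y**5/15 + 3*y**4/8 + y**3/9 - 5*y**2/2 - y/2] = -3*y**6/2 + 5*y**5/2 + 2*y**4/3 + 3*y**3/2 + y**2/3 - 5*y - 1/2 = f(y).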